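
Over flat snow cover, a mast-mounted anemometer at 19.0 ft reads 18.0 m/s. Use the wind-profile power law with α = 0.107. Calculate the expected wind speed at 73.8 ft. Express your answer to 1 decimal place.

Power-law profile: V₂ = V₁ · (z₂/z₁)^α
V₂ = 18.0 × (73.8/19.0)^0.107 = 18.0 × (3.8842)^0.107
    = 18.0 × 1.1563 = 20.8127 m/s

20.8 m/s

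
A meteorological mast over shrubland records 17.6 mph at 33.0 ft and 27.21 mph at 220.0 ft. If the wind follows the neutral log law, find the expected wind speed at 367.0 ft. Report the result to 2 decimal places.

Log law: V ∝ ln(z/z₀). From the pair, with r = V₁/V₂ = 0.64682,
ln z₀ = (ln z₁ − r·ln z₂)/(1 − r) = (3.4965 − 0.64682×5.3936)/0.35318 = 0.0221 → z₀ = 1.022 ft
V₃ = V₁ · ln(z₃/z₀)/ln(z₁/z₀) = 17.6 × 5.8833/3.4744 = 29.8022 mph

29.80 mph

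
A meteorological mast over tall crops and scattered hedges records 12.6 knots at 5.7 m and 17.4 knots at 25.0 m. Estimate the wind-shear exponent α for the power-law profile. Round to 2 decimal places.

Power law: V₂/V₁ = (z₂/z₁)^α ⇒ α = ln(V₂/V₁) / ln(z₂/z₁)
α = ln(17.4/12.6) / ln(25.0/5.7) = ln(1.3810) / ln(4.3860)
  = 0.32277 / 1.47841 = 0.21832

α ≈ 0.22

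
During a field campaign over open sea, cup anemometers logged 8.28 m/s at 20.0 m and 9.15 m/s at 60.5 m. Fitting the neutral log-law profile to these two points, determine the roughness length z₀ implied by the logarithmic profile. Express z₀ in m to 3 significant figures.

Log law: V(z) ∝ ln(z/z₀). With r = V₁/V₂ = 8.28/9.15 = 0.90492,
r · ln(z₂/z₀) = ln(z₁/z₀) ⇒ ln z₀ = (ln z₁ − r·ln z₂)/(1 − r)
ln z₀ = (2.99573 − 0.90492×4.10264) / 0.09508 = -7.5390
z₀ = exp(-7.5390) = 0.0005319 m

z₀ ≈ 0.000532 m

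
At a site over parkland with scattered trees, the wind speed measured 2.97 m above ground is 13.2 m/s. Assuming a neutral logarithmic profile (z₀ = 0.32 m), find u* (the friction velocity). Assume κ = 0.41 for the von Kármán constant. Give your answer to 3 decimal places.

Log law: V(z) = (u*/κ) · ln(z/z₀) ⇒ u* = κ · V / ln(z/z₀)
u* = 0.41 × 13.2 / ln(2.97/0.32) = 0.41 × 13.2 / 2.2280
   = 5.4120 / 2.2280 = 2.4291 m/s

u* ≈ 2.429 m/s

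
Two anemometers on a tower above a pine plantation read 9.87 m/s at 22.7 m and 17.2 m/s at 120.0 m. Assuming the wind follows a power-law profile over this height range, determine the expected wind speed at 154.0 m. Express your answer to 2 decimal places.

First find α: α = ln(V₂/V₁)/ln(z₂/z₁) = ln(17.2/9.87)/ln(120.0/22.7) = 0.55541/1.66513 = 0.3336
Extrapolate from 120.0 m to 154.0 m: V₃ = 17.2 × (154.0/120.0)^0.3336 = 17.2 × 1.0868 = 18.6924 m/s

18.69 m/s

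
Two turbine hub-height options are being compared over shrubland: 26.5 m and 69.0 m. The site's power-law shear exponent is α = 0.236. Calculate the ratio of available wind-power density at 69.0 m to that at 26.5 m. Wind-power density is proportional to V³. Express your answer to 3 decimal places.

Speed ratio: V_B/V_A = (z_B/z_A)^α = (69.0/26.5)^0.236 = (2.6038)^0.236 = 1.25338
Power-density ratio: P_B/P_A = (V_B/V_A)³ = (1.25338)³ = 1.96901

1.969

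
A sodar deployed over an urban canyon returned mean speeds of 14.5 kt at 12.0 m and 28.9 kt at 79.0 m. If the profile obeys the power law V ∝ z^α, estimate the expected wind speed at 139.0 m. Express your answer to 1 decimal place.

First find α: α = ln(V₂/V₁)/ln(z₂/z₁) = ln(28.9/14.5)/ln(79.0/12.0) = 0.68969/1.88454 = 0.3660
Extrapolate from 79.0 m to 139.0 m: V₃ = 28.9 × (139.0/79.0)^0.3660 = 28.9 × 1.2297 = 35.5388 kt

35.5 kt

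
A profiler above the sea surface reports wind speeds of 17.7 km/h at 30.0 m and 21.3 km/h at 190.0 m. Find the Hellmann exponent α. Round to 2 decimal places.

Power law: V₂/V₁ = (z₂/z₁)^α ⇒ α = ln(V₂/V₁) / ln(z₂/z₁)
α = ln(21.3/17.7) / ln(190.0/30.0) = ln(1.2034) / ln(6.3333)
  = 0.18514 / 1.84583 = 0.10030

α ≈ 0.10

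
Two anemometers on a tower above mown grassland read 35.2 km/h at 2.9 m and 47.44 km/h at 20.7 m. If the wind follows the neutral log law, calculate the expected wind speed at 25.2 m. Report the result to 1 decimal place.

Log law: V ∝ ln(z/z₀). From the pair, with r = V₁/V₂ = 0.74199,
ln z₀ = (ln z₁ − r·ln z₂)/(1 − r) = (1.0647 − 0.74199×3.0301)/0.25801 = -4.5875 → z₀ = 0.01018 m
V₃ = V₁ · ln(z₃/z₀)/ln(z₁/z₀) = 35.2 × 7.8143/5.6522 = 48.6650 km/h

48.7 km/h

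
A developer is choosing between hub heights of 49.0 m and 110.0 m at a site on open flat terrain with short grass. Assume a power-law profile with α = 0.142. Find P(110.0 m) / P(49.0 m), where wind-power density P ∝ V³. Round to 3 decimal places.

Speed ratio: V_B/V_A = (z_B/z_A)^α = (110.0/49.0)^0.142 = (2.2449)^0.142 = 1.12168
Power-density ratio: P_B/P_A = (V_B/V_A)³ = (1.12168)³ = 1.41127

1.411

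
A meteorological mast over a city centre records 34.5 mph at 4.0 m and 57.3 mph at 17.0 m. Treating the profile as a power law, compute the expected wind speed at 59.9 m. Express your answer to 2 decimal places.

First find α: α = ln(V₂/V₁)/ln(z₂/z₁) = ln(57.3/34.5)/ln(17.0/4.0) = 0.50734/1.44692 = 0.3506
Extrapolate from 17.0 m to 59.9 m: V₃ = 57.3 × (59.9/17.0)^0.3506 = 57.3 × 1.5552 = 89.1137 mph

89.11 mph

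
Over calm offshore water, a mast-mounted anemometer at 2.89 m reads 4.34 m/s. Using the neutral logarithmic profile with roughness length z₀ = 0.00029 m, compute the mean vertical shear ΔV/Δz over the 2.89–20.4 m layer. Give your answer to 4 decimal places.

0.0526 m/s/m

Log law: V₂ = V₁ · ln(z₂/z₀)/ln(z₁/z₀) = 4.34 × 11.1612/9.2069 = 5.2612 m/s
ΔV/Δz = (5.2612 − 4.34)/(20.4 − 2.89) = 0.9212/17.5100 = 0.05261 m/s/m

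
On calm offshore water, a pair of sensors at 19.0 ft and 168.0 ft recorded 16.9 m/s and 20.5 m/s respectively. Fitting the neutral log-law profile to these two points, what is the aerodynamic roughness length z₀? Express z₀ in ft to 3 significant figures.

Log law: V(z) ∝ ln(z/z₀). With r = V₁/V₂ = 16.9/20.5 = 0.82439,
r · ln(z₂/z₀) = ln(z₁/z₀) ⇒ ln z₀ = (ln z₁ − r·ln z₂)/(1 − r)
ln z₀ = (2.94444 − 0.82439×5.12396) / 0.17561 = -7.2872
z₀ = exp(-7.2872) = 0.0006842 ft

z₀ ≈ 0.000684 ft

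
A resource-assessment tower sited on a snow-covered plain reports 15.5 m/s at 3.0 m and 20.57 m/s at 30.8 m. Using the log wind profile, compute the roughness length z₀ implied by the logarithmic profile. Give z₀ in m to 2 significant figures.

z₀ ≈ 0.0024 m

Log law: V(z) ∝ ln(z/z₀). With r = V₁/V₂ = 15.5/20.57 = 0.75352,
r · ln(z₂/z₀) = ln(z₁/z₀) ⇒ ln z₀ = (ln z₁ − r·ln z₂)/(1 − r)
ln z₀ = (1.09861 − 0.75352×3.42751) / 0.24648 = -6.0213
z₀ = exp(-6.0213) = 0.002426 m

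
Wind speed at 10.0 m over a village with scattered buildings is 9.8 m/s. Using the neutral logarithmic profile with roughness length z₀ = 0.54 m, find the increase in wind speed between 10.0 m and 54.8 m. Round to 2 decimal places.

5.71 m/s

Log law: V₂ = V₁ · ln(z₂/z₀)/ln(z₁/z₀) = 9.8 × 4.6199/2.9188 = 15.5116 m/s
ΔV = 15.5116 − 9.8 = 5.7116 m/s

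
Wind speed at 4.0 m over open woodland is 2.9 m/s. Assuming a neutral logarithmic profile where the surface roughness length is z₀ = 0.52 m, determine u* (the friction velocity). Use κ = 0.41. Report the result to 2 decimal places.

u* ≈ 0.58 m/s

Log law: V(z) = (u*/κ) · ln(z/z₀) ⇒ u* = κ · V / ln(z/z₀)
u* = 0.41 × 2.9 / ln(4.0/0.52) = 0.41 × 2.9 / 2.0402
   = 1.1890 / 2.0402 = 0.5828 m/s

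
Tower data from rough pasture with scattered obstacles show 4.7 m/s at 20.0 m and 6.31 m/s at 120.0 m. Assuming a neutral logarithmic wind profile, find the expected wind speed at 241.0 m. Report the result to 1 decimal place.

Log law: V ∝ ln(z/z₀). From the pair, with r = V₁/V₂ = 0.74485,
ln z₀ = (ln z₁ − r·ln z₂)/(1 − r) = (2.9957 − 0.74485×4.7875)/0.25515 = -2.2349 → z₀ = 0.1070 m
V₃ = V₁ · ln(z₃/z₀)/ln(z₁/z₀) = 4.7 × 7.7197/5.2306 = 6.9366 m/s

6.9 m/s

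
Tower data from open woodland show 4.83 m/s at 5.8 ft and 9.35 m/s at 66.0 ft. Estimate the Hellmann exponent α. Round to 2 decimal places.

Power law: V₂/V₁ = (z₂/z₁)^α ⇒ α = ln(V₂/V₁) / ln(z₂/z₁)
α = ln(9.35/4.83) / ln(66.0/5.8) = ln(1.9358) / ln(11.3793)
  = 0.66053 / 2.43180 = 0.27162

α ≈ 0.27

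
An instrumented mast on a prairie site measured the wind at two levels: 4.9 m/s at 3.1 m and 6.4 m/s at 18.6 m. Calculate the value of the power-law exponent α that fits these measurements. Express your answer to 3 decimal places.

α ≈ 0.149

Power law: V₂/V₁ = (z₂/z₁)^α ⇒ α = ln(V₂/V₁) / ln(z₂/z₁)
α = ln(6.4/4.9) / ln(18.6/3.1) = ln(1.3061) / ln(6.0000)
  = 0.26706 / 1.79176 = 0.14905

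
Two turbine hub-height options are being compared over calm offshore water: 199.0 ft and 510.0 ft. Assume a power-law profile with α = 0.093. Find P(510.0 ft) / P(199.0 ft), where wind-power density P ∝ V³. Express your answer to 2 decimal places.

Speed ratio: V_B/V_A = (z_B/z_A)^α = (510.0/199.0)^0.093 = (2.5628)^0.093 = 1.09147
Power-density ratio: P_B/P_A = (V_B/V_A)³ = (1.09147)³ = 1.30027

1.30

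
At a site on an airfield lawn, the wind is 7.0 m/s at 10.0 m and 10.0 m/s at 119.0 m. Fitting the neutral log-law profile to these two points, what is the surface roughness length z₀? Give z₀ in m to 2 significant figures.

z₀ ≈ 0.031 m

Log law: V(z) ∝ ln(z/z₀). With r = V₁/V₂ = 7.0/10.0 = 0.70000,
r · ln(z₂/z₀) = ln(z₁/z₀) ⇒ ln z₀ = (ln z₁ − r·ln z₂)/(1 − r)
ln z₀ = (2.30259 − 0.70000×4.77912) / 0.30000 = -3.4760
z₀ = exp(-3.4760) = 0.03093 m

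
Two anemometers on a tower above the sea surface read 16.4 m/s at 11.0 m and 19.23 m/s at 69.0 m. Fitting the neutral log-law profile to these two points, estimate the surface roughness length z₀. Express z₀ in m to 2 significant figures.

Log law: V(z) ∝ ln(z/z₀). With r = V₁/V₂ = 16.4/19.23 = 0.85283,
r · ln(z₂/z₀) = ln(z₁/z₀) ⇒ ln z₀ = (ln z₁ − r·ln z₂)/(1 − r)
ln z₀ = (2.39790 − 0.85283×4.23411) / 0.14717 = -8.2430
z₀ = exp(-8.2430) = 0.0002631 m

z₀ ≈ 0.00026 m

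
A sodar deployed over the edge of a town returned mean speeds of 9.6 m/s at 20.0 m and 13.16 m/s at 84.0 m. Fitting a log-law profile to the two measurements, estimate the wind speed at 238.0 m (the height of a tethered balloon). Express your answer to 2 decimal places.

Log law: V ∝ ln(z/z₀). From the pair, with r = V₁/V₂ = 0.72948,
ln z₀ = (ln z₁ − r·ln z₂)/(1 − r) = (2.9957 − 0.72948×4.4308)/0.27052 = -0.8742 → z₀ = 0.4172 m
V₃ = V₁ · ln(z₃/z₀)/ln(z₁/z₀) = 9.6 × 6.3464/3.8699 = 15.7435 m/s

15.74 m/s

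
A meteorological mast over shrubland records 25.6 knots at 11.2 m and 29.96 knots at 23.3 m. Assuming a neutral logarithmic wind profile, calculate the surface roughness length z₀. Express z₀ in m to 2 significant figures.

Log law: V(z) ∝ ln(z/z₀). With r = V₁/V₂ = 25.6/29.96 = 0.85447,
r · ln(z₂/z₀) = ln(z₁/z₀) ⇒ ln z₀ = (ln z₁ − r·ln z₂)/(1 − r)
ln z₀ = (2.41591 − 0.85447×3.14845) / 0.14553 = -1.8852
z₀ = exp(-1.8852) = 0.1518 m

z₀ ≈ 0.15 m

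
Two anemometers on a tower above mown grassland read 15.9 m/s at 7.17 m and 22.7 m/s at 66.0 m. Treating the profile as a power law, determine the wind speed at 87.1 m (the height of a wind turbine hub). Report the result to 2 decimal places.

First find α: α = ln(V₂/V₁)/ln(z₂/z₁) = ln(22.7/15.9)/ln(66.0/7.17) = 0.35605/2.21975 = 0.1604
Extrapolate from 66.0 m to 87.1 m: V₃ = 22.7 × (87.1/66.0)^0.1604 = 22.7 × 1.0455 = 23.7328 m/s

23.73 m/s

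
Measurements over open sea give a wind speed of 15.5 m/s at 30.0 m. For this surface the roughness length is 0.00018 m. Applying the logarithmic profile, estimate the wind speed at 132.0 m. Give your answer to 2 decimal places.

Log law: V(z) ∝ ln(z/z₀), so V₂/V₁ = ln(z₂/z₀) / ln(z₁/z₀).
ln(132.0/0.00018) = 13.5054, ln(30.0/0.00018) = 12.0238
V₂ = 15.5 × 13.5054/12.0238 = 15.5 × 1.1232 = 17.4100 m/s

17.41 m/s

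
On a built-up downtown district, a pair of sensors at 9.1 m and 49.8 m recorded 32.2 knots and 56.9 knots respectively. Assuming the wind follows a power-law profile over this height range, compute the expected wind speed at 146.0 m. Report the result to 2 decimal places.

First find α: α = ln(V₂/V₁)/ln(z₂/z₁) = ln(56.9/32.2)/ln(49.8/9.1) = 0.56933/1.69974 = 0.3350
Extrapolate from 49.8 m to 146.0 m: V₃ = 56.9 × (146.0/49.8)^0.3350 = 56.9 × 1.4337 = 81.5785 knots

81.58 knots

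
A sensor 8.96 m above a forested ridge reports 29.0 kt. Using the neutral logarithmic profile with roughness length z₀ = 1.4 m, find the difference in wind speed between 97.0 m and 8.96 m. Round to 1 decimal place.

Log law: V₂ = V₁ · ln(z₂/z₀)/ln(z₁/z₀) = 29.0 × 4.2382/1.8563 = 66.2118 kt
ΔV = 66.2118 − 29.0 = 37.2118 kt

37.2 kt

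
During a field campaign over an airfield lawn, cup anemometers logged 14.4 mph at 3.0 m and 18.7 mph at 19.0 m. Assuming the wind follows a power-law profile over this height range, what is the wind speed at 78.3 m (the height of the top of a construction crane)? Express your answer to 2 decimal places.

First find α: α = ln(V₂/V₁)/ln(z₂/z₁) = ln(18.7/14.4)/ln(19.0/3.0) = 0.26130/1.84583 = 0.1416
Extrapolate from 19.0 m to 78.3 m: V₃ = 18.7 × (78.3/19.0)^0.1416 = 18.7 × 1.2220 = 22.8508 mph

22.85 mph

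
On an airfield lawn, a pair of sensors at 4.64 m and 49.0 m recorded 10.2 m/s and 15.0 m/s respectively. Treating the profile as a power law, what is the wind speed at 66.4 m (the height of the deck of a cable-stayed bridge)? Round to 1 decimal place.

15.8 m/s

First find α: α = ln(V₂/V₁)/ln(z₂/z₁) = ln(15.0/10.2)/ln(49.0/4.64) = 0.38566/2.35711 = 0.1636
Extrapolate from 49.0 m to 66.4 m: V₃ = 15.0 × (66.4/49.0)^0.1636 = 15.0 × 1.0510 = 15.7646 m/s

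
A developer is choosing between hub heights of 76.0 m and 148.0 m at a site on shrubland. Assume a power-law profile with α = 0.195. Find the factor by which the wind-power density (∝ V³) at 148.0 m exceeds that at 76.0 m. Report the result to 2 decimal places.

1.48

Speed ratio: V_B/V_A = (z_B/z_A)^α = (148.0/76.0)^0.195 = (1.9474)^0.195 = 1.13879
Power-density ratio: P_B/P_A = (V_B/V_A)³ = (1.13879)³ = 1.47682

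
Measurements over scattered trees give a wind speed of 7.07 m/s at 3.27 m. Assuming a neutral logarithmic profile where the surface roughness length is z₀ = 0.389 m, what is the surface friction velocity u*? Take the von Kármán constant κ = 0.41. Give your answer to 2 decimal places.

u* ≈ 1.36 m/s

Log law: V(z) = (u*/κ) · ln(z/z₀) ⇒ u* = κ · V / ln(z/z₀)
u* = 0.41 × 7.07 / ln(3.27/0.389) = 0.41 × 7.07 / 2.1290
   = 2.8987 / 2.1290 = 1.3616 m/s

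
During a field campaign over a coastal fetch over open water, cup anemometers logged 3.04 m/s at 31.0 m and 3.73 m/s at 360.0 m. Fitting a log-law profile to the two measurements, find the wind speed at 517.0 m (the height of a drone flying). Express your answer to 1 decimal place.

3.8 m/s

Log law: V ∝ ln(z/z₀). From the pair, with r = V₁/V₂ = 0.81501,
ln z₀ = (ln z₁ − r·ln z₂)/(1 − r) = (3.4340 − 0.81501×5.8861)/0.18499 = -7.3695 → z₀ = 0.0006302 m
V₃ = V₁ · ln(z₃/z₀)/ln(z₁/z₀) = 3.04 × 13.6176/10.8035 = 3.8318 m/s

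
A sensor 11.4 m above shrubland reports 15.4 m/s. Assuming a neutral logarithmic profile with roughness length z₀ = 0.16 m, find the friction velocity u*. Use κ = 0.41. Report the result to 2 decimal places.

Log law: V(z) = (u*/κ) · ln(z/z₀) ⇒ u* = κ · V / ln(z/z₀)
u* = 0.41 × 15.4 / ln(11.4/0.16) = 0.41 × 15.4 / 4.2662
   = 6.3140 / 4.2662 = 1.4800 m/s

u* ≈ 1.48 m/s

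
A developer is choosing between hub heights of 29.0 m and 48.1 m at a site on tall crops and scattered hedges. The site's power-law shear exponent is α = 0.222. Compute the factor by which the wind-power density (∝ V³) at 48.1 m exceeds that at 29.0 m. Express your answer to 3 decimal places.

Speed ratio: V_B/V_A = (z_B/z_A)^α = (48.1/29.0)^0.222 = (1.6586)^0.222 = 1.11888
Power-density ratio: P_B/P_A = (V_B/V_A)³ = (1.11888)³ = 1.40072

1.401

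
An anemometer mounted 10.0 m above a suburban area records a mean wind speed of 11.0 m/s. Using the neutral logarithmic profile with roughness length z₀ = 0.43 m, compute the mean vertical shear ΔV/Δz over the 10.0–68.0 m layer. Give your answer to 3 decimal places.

Log law: V₂ = V₁ · ln(z₂/z₀)/ln(z₁/z₀) = 11.0 × 5.0635/3.1466 = 17.7013 m/s
ΔV/Δz = (17.7013 − 11.0)/(68.0 − 10.0) = 6.7013/58.0000 = 0.11554 m/s/m

0.116 m/s/m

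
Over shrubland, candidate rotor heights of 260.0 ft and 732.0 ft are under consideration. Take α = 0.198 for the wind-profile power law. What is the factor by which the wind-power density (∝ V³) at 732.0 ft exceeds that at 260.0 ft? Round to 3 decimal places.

Speed ratio: V_B/V_A = (z_B/z_A)^α = (732.0/260.0)^0.198 = (2.8154)^0.198 = 1.22746
Power-density ratio: P_B/P_A = (V_B/V_A)³ = (1.22746)³ = 1.84938

1.849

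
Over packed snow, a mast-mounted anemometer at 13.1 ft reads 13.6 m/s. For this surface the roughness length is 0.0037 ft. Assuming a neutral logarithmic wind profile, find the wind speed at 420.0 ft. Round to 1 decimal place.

Log law: V(z) ∝ ln(z/z₀), so V₂/V₁ = ln(z₂/z₀) / ln(z₁/z₀).
ln(420.0/0.0037) = 11.6397, ln(13.1/0.0037) = 8.1720
V₂ = 13.6 × 11.6397/8.1720 = 13.6 × 1.4243 = 19.3709 m/s

19.4 m/s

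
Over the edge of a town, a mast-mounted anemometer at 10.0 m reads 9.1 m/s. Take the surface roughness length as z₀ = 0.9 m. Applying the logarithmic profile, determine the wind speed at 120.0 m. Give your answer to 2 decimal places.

Log law: V(z) ∝ ln(z/z₀), so V₂/V₁ = ln(z₂/z₀) / ln(z₁/z₀).
ln(120.0/0.9) = 4.8929, ln(10.0/0.9) = 2.4079
V₂ = 9.1 × 4.8929/2.4079 = 9.1 × 2.0320 = 18.4908 m/s

18.49 m/s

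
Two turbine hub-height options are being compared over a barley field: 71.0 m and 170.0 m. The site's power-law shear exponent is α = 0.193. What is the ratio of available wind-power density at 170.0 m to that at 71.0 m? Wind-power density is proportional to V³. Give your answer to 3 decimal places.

1.658

Speed ratio: V_B/V_A = (z_B/z_A)^α = (170.0/71.0)^0.193 = (2.3944)^0.193 = 1.18354
Power-density ratio: P_B/P_A = (V_B/V_A)³ = (1.18354)³ = 1.65787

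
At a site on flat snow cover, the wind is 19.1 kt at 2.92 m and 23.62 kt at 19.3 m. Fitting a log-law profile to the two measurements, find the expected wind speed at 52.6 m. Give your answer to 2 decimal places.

26.02 kt

Log law: V ∝ ln(z/z₀). From the pair, with r = V₁/V₂ = 0.80864,
ln z₀ = (ln z₁ − r·ln z₂)/(1 − r) = (1.0716 − 0.80864×2.9601)/0.19136 = -6.9087 → z₀ = 0.0009991 m
V₃ = V₁ · ln(z₃/z₀)/ln(z₁/z₀) = 19.1 × 10.8714/7.9803 = 26.0197 kt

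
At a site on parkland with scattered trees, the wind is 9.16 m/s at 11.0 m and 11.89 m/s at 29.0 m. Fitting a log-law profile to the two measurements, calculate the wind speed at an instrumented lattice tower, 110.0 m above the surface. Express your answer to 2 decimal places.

15.64 m/s

Log law: V ∝ ln(z/z₀). From the pair, with r = V₁/V₂ = 0.77040,
ln z₀ = (ln z₁ − r·ln z₂)/(1 − r) = (2.3979 − 0.77040×3.3673)/0.22960 = -0.8547 → z₀ = 0.4254 m
V₃ = V₁ · ln(z₃/z₀)/ln(z₁/z₀) = 9.16 × 5.5552/3.2526 = 15.6445 m/s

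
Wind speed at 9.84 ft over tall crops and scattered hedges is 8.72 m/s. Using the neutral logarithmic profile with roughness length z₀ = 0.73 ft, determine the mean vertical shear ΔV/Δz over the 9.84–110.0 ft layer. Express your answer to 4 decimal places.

0.0808 m/s/ft

Log law: V₂ = V₁ · ln(z₂/z₀)/ln(z₁/z₀) = 8.72 × 5.0152/2.6012 = 16.8126 m/s
ΔV/Δz = (16.8126 − 8.72)/(110.0 − 9.84) = 8.0926/100.1600 = 0.08080 m/s/ft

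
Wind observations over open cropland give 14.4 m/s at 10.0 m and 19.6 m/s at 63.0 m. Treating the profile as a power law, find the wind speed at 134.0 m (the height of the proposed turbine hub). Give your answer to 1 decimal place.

First find α: α = ln(V₂/V₁)/ln(z₂/z₁) = ln(19.6/14.4)/ln(63.0/10.0) = 0.30830/1.84055 = 0.1675
Extrapolate from 63.0 m to 134.0 m: V₃ = 19.6 × (134.0/63.0)^0.1675 = 19.6 × 1.1348 = 22.2412 m/s

22.2 m/s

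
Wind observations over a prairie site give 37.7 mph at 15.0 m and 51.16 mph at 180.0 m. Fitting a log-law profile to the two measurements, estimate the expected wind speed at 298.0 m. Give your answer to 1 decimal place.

53.9 mph

Log law: V ∝ ln(z/z₀). From the pair, with r = V₁/V₂ = 0.73690,
ln z₀ = (ln z₁ − r·ln z₂)/(1 − r) = (2.7081 − 0.73690×5.1930)/0.26310 = -4.2519 → z₀ = 0.01424 m
V₃ = V₁ · ln(z₃/z₀)/ln(z₁/z₀) = 37.7 × 9.9490/6.9600 = 53.8908 mph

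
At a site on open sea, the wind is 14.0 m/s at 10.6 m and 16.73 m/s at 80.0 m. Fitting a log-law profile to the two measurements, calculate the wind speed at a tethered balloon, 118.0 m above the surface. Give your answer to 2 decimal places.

Log law: V ∝ ln(z/z₀). From the pair, with r = V₁/V₂ = 0.83682,
ln z₀ = (ln z₁ − r·ln z₂)/(1 − r) = (2.3609 − 0.83682×4.3820)/0.16318 = -8.0041 → z₀ = 0.0003341 m
V₃ = V₁ · ln(z₃/z₀)/ln(z₁/z₀) = 14.0 × 12.7748/10.3650 = 17.2550 m/s

17.25 m/s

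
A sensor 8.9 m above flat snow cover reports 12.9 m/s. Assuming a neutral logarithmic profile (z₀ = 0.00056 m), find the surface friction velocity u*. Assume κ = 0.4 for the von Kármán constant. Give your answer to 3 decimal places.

u* ≈ 0.533 m/s

Log law: V(z) = (u*/κ) · ln(z/z₀) ⇒ u* = κ · V / ln(z/z₀)
u* = 0.4 × 12.9 / ln(8.9/0.00056) = 0.4 × 12.9 / 9.6736
   = 5.1600 / 9.6736 = 0.5334 m/s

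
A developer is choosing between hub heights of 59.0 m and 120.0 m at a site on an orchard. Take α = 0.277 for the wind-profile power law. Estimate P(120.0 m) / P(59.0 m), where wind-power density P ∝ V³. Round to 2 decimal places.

Speed ratio: V_B/V_A = (z_B/z_A)^α = (120.0/59.0)^0.277 = (2.0339)^0.277 = 1.21733
Power-density ratio: P_B/P_A = (V_B/V_A)³ = (1.21733)³ = 1.80394

1.80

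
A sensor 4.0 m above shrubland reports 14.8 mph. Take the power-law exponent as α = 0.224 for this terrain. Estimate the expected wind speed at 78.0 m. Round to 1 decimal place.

28.8 mph

Power-law profile: V₂ = V₁ · (z₂/z₁)^α
V₂ = 14.8 × (78.0/4.0)^0.224 = 14.8 × (19.5000)^0.224
    = 14.8 × 1.9452 = 28.7892 mph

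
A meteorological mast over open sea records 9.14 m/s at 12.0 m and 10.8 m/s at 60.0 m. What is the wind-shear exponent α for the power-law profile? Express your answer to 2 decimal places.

Power law: V₂/V₁ = (z₂/z₁)^α ⇒ α = ln(V₂/V₁) / ln(z₂/z₁)
α = ln(10.8/9.14) / ln(60.0/12.0) = ln(1.1816) / ln(5.0000)
  = 0.16689 / 1.60944 = 0.10369

α ≈ 0.10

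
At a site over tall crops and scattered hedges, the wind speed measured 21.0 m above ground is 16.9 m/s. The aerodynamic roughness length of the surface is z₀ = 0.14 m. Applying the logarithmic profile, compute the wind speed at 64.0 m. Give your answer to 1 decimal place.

Log law: V(z) ∝ ln(z/z₀), so V₂/V₁ = ln(z₂/z₀) / ln(z₁/z₀).
ln(64.0/0.14) = 6.1250, ln(21.0/0.14) = 5.0106
V₂ = 16.9 × 6.1250/5.0106 = 16.9 × 1.2224 = 20.6585 m/s

20.7 m/s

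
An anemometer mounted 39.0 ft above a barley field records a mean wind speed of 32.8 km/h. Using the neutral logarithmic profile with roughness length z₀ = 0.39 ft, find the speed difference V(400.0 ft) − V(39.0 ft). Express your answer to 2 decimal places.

16.58 km/h

Log law: V₂ = V₁ · ln(z₂/z₀)/ln(z₁/z₀) = 32.8 × 6.9331/4.6052 = 49.3803 km/h
ΔV = 49.3803 − 32.8 = 16.5803 km/h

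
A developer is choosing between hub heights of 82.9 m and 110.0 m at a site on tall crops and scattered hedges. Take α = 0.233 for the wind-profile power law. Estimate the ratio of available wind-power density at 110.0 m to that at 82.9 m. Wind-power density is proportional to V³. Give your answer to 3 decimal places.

1.219

Speed ratio: V_B/V_A = (z_B/z_A)^α = (110.0/82.9)^0.233 = (1.3269)^0.233 = 1.06812
Power-density ratio: P_B/P_A = (V_B/V_A)³ = (1.06812)³ = 1.21861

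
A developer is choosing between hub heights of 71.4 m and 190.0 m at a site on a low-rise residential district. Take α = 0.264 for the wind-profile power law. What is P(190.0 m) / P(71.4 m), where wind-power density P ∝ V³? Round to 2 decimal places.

Speed ratio: V_B/V_A = (z_B/z_A)^α = (190.0/71.4)^0.264 = (2.6611)^0.264 = 1.29484
Power-density ratio: P_B/P_A = (V_B/V_A)³ = (1.29484)³ = 2.17092

2.17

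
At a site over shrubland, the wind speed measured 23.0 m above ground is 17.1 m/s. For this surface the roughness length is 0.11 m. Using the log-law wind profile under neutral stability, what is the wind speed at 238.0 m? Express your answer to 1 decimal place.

24.6 m/s

Log law: V(z) ∝ ln(z/z₀), so V₂/V₁ = ln(z₂/z₀) / ln(z₁/z₀).
ln(238.0/0.11) = 7.6795, ln(23.0/0.11) = 5.3428
V₂ = 17.1 × 7.6795/5.3428 = 17.1 × 1.4374 = 24.5791 m/s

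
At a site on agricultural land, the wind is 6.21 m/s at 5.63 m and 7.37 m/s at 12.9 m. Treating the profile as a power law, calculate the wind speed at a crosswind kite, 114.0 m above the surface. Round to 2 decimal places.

First find α: α = ln(V₂/V₁)/ln(z₂/z₁) = ln(7.37/6.21)/ln(12.9/5.63) = 0.17126/0.82912 = 0.2066
Extrapolate from 12.9 m to 114.0 m: V₃ = 7.37 × (114.0/12.9)^0.2066 = 7.37 × 1.5684 = 11.5593 m/s

11.56 m/s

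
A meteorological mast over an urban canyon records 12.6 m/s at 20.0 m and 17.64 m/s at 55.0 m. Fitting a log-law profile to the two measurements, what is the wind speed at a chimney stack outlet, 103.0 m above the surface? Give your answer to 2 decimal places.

Log law: V ∝ ln(z/z₀). From the pair, with r = V₁/V₂ = 0.71429,
ln z₀ = (ln z₁ − r·ln z₂)/(1 − r) = (2.9957 − 0.71429×4.0073)/0.28571 = 0.4667 → z₀ = 1.595 m
V₃ = V₁ · ln(z₃/z₀)/ln(z₁/z₀) = 12.6 × 4.1680/2.5290 = 20.7658 m/s

20.77 m/s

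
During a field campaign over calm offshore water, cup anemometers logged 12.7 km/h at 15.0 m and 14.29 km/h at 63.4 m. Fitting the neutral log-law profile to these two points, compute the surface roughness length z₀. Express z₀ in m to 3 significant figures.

z₀ ≈ 0.000150 m

Log law: V(z) ∝ ln(z/z₀). With r = V₁/V₂ = 12.7/14.29 = 0.88873,
r · ln(z₂/z₀) = ln(z₁/z₀) ⇒ ln z₀ = (ln z₁ − r·ln z₂)/(1 − r)
ln z₀ = (2.70805 − 0.88873×4.14946) / 0.11127 = -8.8051
z₀ = exp(-8.8051) = 0.0001500 m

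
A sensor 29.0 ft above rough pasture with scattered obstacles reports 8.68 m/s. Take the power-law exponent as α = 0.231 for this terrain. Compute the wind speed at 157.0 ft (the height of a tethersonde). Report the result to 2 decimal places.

Power-law profile: V₂ = V₁ · (z₂/z₁)^α
V₂ = 8.68 × (157.0/29.0)^0.231 = 8.68 × (5.4138)^0.231
    = 8.68 × 1.4772 = 12.8221 m/s

12.82 m/s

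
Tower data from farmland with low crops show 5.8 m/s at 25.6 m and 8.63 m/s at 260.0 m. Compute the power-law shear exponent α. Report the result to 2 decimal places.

Power law: V₂/V₁ = (z₂/z₁)^α ⇒ α = ln(V₂/V₁) / ln(z₂/z₁)
α = ln(8.63/5.8) / ln(260.0/25.6) = ln(1.4879) / ln(10.1562)
  = 0.39739 / 2.31809 = 0.17143

α ≈ 0.17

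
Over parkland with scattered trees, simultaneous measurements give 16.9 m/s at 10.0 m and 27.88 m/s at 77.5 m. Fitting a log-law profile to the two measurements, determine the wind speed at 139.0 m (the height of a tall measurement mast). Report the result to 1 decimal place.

31.0 m/s

Log law: V ∝ ln(z/z₀). From the pair, with r = V₁/V₂ = 0.60617,
ln z₀ = (ln z₁ − r·ln z₂)/(1 − r) = (2.3026 − 0.60617×4.3503)/0.39383 = -0.8491 → z₀ = 0.4278 m
V₃ = V₁ · ln(z₃/z₀)/ln(z₁/z₀) = 16.9 × 5.7836/3.1517 = 31.0125 m/s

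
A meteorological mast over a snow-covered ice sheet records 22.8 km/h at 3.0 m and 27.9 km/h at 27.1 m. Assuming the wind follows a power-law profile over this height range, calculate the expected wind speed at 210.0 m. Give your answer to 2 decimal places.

First find α: α = ln(V₂/V₁)/ln(z₂/z₁) = ln(27.9/22.8)/ln(27.1/3.0) = 0.20187/2.20092 = 0.0917
Extrapolate from 27.1 m to 210.0 m: V₃ = 27.9 × (210.0/27.1)^0.0917 = 27.9 × 1.2066 = 33.6640 km/h

33.66 km/h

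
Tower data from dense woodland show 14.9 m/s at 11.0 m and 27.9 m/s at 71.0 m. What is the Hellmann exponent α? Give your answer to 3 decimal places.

Power law: V₂/V₁ = (z₂/z₁)^α ⇒ α = ln(V₂/V₁) / ln(z₂/z₁)
α = ln(27.9/14.9) / ln(71.0/11.0) = ln(1.8725) / ln(6.4545)
  = 0.62727 / 1.86478 = 0.33637

α ≈ 0.336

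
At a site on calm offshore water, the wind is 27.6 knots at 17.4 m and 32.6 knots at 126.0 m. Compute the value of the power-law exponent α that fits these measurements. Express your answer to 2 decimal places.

Power law: V₂/V₁ = (z₂/z₁)^α ⇒ α = ln(V₂/V₁) / ln(z₂/z₁)
α = ln(32.6/27.6) / ln(126.0/17.4) = ln(1.1812) / ln(7.2414)
  = 0.16650 / 1.97981 = 0.08410

α ≈ 0.08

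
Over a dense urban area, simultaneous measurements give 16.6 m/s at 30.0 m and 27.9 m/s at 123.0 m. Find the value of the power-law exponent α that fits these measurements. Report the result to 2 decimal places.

α ≈ 0.37

Power law: V₂/V₁ = (z₂/z₁)^α ⇒ α = ln(V₂/V₁) / ln(z₂/z₁)
α = ln(27.9/16.6) / ln(123.0/30.0) = ln(1.6807) / ln(4.1000)
  = 0.51922 / 1.41099 = 0.36799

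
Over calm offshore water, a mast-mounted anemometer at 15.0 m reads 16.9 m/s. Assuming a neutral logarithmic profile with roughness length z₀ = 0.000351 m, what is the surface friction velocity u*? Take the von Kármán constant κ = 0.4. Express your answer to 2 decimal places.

u* ≈ 0.63 m/s

Log law: V(z) = (u*/κ) · ln(z/z₀) ⇒ u* = κ · V / ln(z/z₀)
u* = 0.4 × 16.9 / ln(15.0/0.000351) = 0.4 × 16.9 / 10.6628
   = 6.7600 / 10.6628 = 0.6340 m/s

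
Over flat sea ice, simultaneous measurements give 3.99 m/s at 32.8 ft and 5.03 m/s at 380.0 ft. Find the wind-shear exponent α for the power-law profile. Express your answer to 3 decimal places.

α ≈ 0.095

Power law: V₂/V₁ = (z₂/z₁)^α ⇒ α = ln(V₂/V₁) / ln(z₂/z₁)
α = ln(5.03/3.99) / ln(380.0/32.8) = ln(1.2607) / ln(11.5854)
  = 0.23163 / 2.44974 = 0.09455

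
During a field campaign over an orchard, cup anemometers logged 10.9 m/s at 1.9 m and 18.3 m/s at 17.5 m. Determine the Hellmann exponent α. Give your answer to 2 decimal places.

α ≈ 0.23

Power law: V₂/V₁ = (z₂/z₁)^α ⇒ α = ln(V₂/V₁) / ln(z₂/z₁)
α = ln(18.3/10.9) / ln(17.5/1.9) = ln(1.6789) / ln(9.2105)
  = 0.51814 / 2.22035 = 0.23336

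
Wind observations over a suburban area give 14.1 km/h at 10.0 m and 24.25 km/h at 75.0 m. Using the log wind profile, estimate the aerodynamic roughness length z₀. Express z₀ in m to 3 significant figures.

Log law: V(z) ∝ ln(z/z₀). With r = V₁/V₂ = 14.1/24.25 = 0.58144,
r · ln(z₂/z₀) = ln(z₁/z₀) ⇒ ln z₀ = (ln z₁ − r·ln z₂)/(1 − r)
ln z₀ = (2.30259 − 0.58144×4.31749) / 0.41856 = -0.4964
z₀ = exp(-0.4964) = 0.6087 m

z₀ ≈ 0.609 m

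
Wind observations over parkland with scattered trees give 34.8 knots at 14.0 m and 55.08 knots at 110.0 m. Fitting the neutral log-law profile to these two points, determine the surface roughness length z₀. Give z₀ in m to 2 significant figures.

z₀ ≈ 0.41 m

Log law: V(z) ∝ ln(z/z₀). With r = V₁/V₂ = 34.8/55.08 = 0.63181,
r · ln(z₂/z₀) = ln(z₁/z₀) ⇒ ln z₀ = (ln z₁ − r·ln z₂)/(1 − r)
ln z₀ = (2.63906 − 0.63181×4.70048) / 0.36819 = -0.8983
z₀ = exp(-0.8983) = 0.4073 m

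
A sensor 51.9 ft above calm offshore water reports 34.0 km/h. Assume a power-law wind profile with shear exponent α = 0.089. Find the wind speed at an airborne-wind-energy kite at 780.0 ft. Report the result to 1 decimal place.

Power-law profile: V₂ = V₁ · (z₂/z₁)^α
V₂ = 34.0 × (780.0/51.9)^0.089 = 34.0 × (15.0289)^0.089
    = 34.0 × 1.2728 = 43.2738 km/h

43.3 km/h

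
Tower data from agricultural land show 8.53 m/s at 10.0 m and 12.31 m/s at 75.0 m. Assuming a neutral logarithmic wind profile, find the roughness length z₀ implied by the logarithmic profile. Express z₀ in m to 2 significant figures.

z₀ ≈ 0.11 m

Log law: V(z) ∝ ln(z/z₀). With r = V₁/V₂ = 8.53/12.31 = 0.69293,
r · ln(z₂/z₀) = ln(z₁/z₀) ⇒ ln z₀ = (ln z₁ − r·ln z₂)/(1 − r)
ln z₀ = (2.30259 − 0.69293×4.31749) / 0.30707 = -2.2443
z₀ = exp(-2.2443) = 0.1060 m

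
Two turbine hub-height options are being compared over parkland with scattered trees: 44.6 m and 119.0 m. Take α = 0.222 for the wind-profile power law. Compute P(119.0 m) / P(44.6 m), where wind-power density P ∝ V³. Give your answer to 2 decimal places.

1.92

Speed ratio: V_B/V_A = (z_B/z_A)^α = (119.0/44.6)^0.222 = (2.6682)^0.222 = 1.24342
Power-density ratio: P_B/P_A = (V_B/V_A)³ = (1.24342)³ = 1.92246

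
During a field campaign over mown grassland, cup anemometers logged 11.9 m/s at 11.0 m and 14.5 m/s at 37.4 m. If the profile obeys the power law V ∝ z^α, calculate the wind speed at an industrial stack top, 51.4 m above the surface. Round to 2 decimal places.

15.26 m/s

First find α: α = ln(V₂/V₁)/ln(z₂/z₁) = ln(14.5/11.9)/ln(37.4/11.0) = 0.19761/1.22378 = 0.1615
Extrapolate from 37.4 m to 51.4 m: V₃ = 14.5 × (51.4/37.4)^0.1615 = 14.5 × 1.0527 = 15.2639 m/s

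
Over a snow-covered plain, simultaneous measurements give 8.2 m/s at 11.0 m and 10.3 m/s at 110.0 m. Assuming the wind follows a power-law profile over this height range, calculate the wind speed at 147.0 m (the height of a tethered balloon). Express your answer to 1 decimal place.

First find α: α = ln(V₂/V₁)/ln(z₂/z₁) = ln(10.3/8.2)/ln(110.0/11.0) = 0.22801/2.30259 = 0.0990
Extrapolate from 110.0 m to 147.0 m: V₃ = 10.3 × (147.0/110.0)^0.0990 = 10.3 × 1.0291 = 10.6000 m/s

10.6 m/s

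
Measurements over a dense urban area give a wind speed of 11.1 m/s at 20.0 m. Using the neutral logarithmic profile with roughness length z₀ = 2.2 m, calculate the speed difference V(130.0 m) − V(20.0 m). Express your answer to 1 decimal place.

9.4 m/s

Log law: V₂ = V₁ · ln(z₂/z₀)/ln(z₁/z₀) = 11.1 × 4.0791/2.2073 = 20.5130 m/s
ΔV = 20.5130 − 11.1 = 9.4130 m/s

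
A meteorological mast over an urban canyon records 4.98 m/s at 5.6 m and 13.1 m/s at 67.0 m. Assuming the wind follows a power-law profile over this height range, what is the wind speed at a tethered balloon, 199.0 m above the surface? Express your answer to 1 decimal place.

20.0 m/s

First find α: α = ln(V₂/V₁)/ln(z₂/z₁) = ln(13.1/4.98)/ln(67.0/5.6) = 0.96718/2.48193 = 0.3897
Extrapolate from 67.0 m to 199.0 m: V₃ = 13.1 × (199.0/67.0)^0.3897 = 13.1 × 1.5284 = 20.0220 m/s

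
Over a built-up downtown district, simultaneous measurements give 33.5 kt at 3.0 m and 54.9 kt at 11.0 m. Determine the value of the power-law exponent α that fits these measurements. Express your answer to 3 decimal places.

α ≈ 0.380

Power law: V₂/V₁ = (z₂/z₁)^α ⇒ α = ln(V₂/V₁) / ln(z₂/z₁)
α = ln(54.9/33.5) / ln(11.0/3.0) = ln(1.6388) / ln(3.6667)
  = 0.49397 / 1.29928 = 0.38019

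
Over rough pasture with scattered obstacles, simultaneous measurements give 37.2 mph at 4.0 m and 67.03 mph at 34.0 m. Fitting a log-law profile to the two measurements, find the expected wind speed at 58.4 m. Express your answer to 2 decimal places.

Log law: V ∝ ln(z/z₀). From the pair, with r = V₁/V₂ = 0.55498,
ln z₀ = (ln z₁ − r·ln z₂)/(1 − r) = (1.3863 − 0.55498×3.5264)/0.44502 = -1.2825 → z₀ = 0.2773 m
V₃ = V₁ · ln(z₃/z₀)/ln(z₁/z₀) = 37.2 × 5.3498/2.6688 = 74.5703 mph

74.57 mph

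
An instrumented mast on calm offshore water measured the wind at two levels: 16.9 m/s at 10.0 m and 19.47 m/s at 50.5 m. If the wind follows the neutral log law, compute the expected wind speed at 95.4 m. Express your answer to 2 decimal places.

20.48 m/s

Log law: V ∝ ln(z/z₀). From the pair, with r = V₁/V₂ = 0.86800,
ln z₀ = (ln z₁ − r·ln z₂)/(1 − r) = (2.3026 − 0.86800×3.9220)/0.13200 = -8.3463 → z₀ = 0.0002373 m
V₃ = V₁ · ln(z₃/z₀)/ln(z₁/z₀) = 16.9 × 12.9044/10.6489 = 20.4795 m/s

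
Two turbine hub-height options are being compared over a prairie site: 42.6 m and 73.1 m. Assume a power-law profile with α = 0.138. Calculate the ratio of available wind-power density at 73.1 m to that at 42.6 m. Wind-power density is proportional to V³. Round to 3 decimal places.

Speed ratio: V_B/V_A = (z_B/z_A)^α = (73.1/42.6)^0.138 = (1.7160)^0.138 = 1.07736
Power-density ratio: P_B/P_A = (V_B/V_A)³ = (1.07736)³ = 1.25051

1.251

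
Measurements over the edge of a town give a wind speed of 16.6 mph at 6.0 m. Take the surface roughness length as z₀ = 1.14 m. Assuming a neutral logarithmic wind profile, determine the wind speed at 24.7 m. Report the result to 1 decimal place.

Log law: V(z) ∝ ln(z/z₀), so V₂/V₁ = ln(z₂/z₀) / ln(z₁/z₀).
ln(24.7/1.14) = 3.0758, ln(6.0/1.14) = 1.6607
V₂ = 16.6 × 3.0758/1.6607 = 16.6 × 1.8521 = 30.7442 mph

30.7 mph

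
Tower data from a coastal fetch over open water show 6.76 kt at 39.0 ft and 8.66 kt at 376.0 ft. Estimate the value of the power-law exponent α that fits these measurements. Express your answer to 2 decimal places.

Power law: V₂/V₁ = (z₂/z₁)^α ⇒ α = ln(V₂/V₁) / ln(z₂/z₁)
α = ln(8.66/6.76) / ln(376.0/39.0) = ln(1.2811) / ln(9.6410)
  = 0.24769 / 2.26603 = 0.10931

α ≈ 0.11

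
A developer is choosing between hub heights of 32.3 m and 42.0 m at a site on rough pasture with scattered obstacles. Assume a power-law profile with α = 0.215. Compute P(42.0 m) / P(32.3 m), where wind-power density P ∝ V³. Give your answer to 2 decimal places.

1.18

Speed ratio: V_B/V_A = (z_B/z_A)^α = (42.0/32.3)^0.215 = (1.3003)^0.215 = 1.05808
Power-density ratio: P_B/P_A = (V_B/V_A)³ = (1.05808)³ = 1.18457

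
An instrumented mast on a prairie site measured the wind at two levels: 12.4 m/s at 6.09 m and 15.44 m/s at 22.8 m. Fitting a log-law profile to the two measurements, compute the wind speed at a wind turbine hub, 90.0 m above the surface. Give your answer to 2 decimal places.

18.60 m/s

Log law: V ∝ ln(z/z₀). From the pair, with r = V₁/V₂ = 0.80311,
ln z₀ = (ln z₁ − r·ln z₂)/(1 − r) = (1.8066 − 0.80311×3.1268)/0.19689 = -3.5780 → z₀ = 0.02793 m
V₃ = V₁ · ln(z₃/z₀)/ln(z₁/z₀) = 12.4 × 8.0778/5.3847 = 18.6019 m/s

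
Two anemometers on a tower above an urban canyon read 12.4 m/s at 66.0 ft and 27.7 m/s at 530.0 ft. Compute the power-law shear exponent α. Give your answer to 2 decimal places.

Power law: V₂/V₁ = (z₂/z₁)^α ⇒ α = ln(V₂/V₁) / ln(z₂/z₁)
α = ln(27.7/12.4) / ln(530.0/66.0) = ln(2.2339) / ln(8.0303)
  = 0.80374 / 2.08322 = 0.38581

α ≈ 0.39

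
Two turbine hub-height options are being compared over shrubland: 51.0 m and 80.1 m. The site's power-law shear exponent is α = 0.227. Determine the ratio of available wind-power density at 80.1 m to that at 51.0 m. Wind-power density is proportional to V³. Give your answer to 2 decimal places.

Speed ratio: V_B/V_A = (z_B/z_A)^α = (80.1/51.0)^0.227 = (1.5706)^0.227 = 1.10791
Power-density ratio: P_B/P_A = (V_B/V_A)³ = (1.10791)³ = 1.35994

1.36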